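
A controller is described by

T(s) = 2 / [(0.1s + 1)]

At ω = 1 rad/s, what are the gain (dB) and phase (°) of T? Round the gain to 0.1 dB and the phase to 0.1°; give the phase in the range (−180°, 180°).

At ω = 1 rad/s:
pole (1 + j1·0.1) = 1 + j0.1 → |·| ≈ 1.005, ∠ ≈ 5.71°
|T| = 2 · 1 / (1.005) ≈ 1.99
Gain = 20 log₁₀(1.99) ≈ 5.98 dB
∠T = (0°) − (5.71°) = -5.71°

6.0 dB, -5.7°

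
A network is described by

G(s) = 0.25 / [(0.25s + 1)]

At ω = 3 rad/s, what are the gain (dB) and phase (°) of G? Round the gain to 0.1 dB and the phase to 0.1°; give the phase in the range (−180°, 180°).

At ω = 3 rad/s:
pole (1 + j3·0.25) = 1 + j0.75 → |·| ≈ 1.25, ∠ ≈ 36.87°
|G| = 0.25 · 1 / (1.25) ≈ 0.2
Gain = 20 log₁₀(0.2) ≈ -13.98 dB
∠G = (0°) − (36.87°) = -36.87°

-14.0 dB, -36.9°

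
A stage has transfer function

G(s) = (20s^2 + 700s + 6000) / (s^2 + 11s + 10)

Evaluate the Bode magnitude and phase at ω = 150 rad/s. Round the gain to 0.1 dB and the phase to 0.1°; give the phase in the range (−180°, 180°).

26.1 dB, -9.1°

Substitute s = j150:
Numerator: 20(j150)^2 + 700(j150) + 6000 = -444000 + j105000
Denominator: (j150)^2 + 11(j150) + 10 = -22490 + j1650
|N| = √(444000² + 105000²) ≈ 4.5625e+05, ∠N ≈ 166.69°
|D| = √(22490² + 1650²) ≈ 22550, ∠D ≈ 175.80°
|G| = 4.5625e+05 / 22550 ≈ 20.233
Gain = 20 log₁₀(20.233) ≈ 26.12 dB
∠G = 166.69° − 175.80° = -9.11°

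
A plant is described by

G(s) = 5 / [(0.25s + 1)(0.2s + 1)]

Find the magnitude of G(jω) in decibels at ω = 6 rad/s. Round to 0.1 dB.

5.0 dB

At ω = 6 rad/s:
pole (1 + j6·0.25) = 1 + j1.5 → |·| ≈ 1.8028, ∠ ≈ 56.31°
pole (1 + j6·0.2) = 1 + j1.2 → |·| ≈ 1.562, ∠ ≈ 50.19°
|G| = 5 · 1 / (1.8028 · 1.562) ≈ 1.7756
Gain = 20 log₁₀(1.7756) ≈ 4.99 dB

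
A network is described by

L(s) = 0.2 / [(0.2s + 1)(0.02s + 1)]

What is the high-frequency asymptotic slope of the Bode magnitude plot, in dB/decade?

Each pole contributes −20 dB/decade at high frequency; each zero contributes +20 dB/decade.
Net: 0 zero(s) − 2 pole(s) → -40 dB/decade.

-40 dB/decade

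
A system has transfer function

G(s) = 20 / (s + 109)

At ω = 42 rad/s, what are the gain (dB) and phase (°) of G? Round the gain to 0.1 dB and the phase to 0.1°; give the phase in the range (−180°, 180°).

Substitute s = j42:
Numerator: 20 = 20 + j0
Denominator: (j42) + 109 = 109 + j42
|N| = √(20² + 0²) ≈ 20, ∠N ≈ 0.00°
|D| = √(109² + 42²) ≈ 116.81, ∠D ≈ 21.07°
|G| = 20 / 116.81 ≈ 0.17122
Gain = 20 log₁₀(0.17122) ≈ -15.33 dB
∠G = 0.00° − 21.07° = -21.07°

-15.3 dB, -21.1°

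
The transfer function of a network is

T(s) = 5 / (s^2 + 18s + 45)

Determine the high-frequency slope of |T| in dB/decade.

Each pole contributes −20 dB/decade at high frequency; each zero contributes +20 dB/decade.
Net: 0 zero(s) − 2 pole(s) → -40 dB/decade.

-40 dB/decade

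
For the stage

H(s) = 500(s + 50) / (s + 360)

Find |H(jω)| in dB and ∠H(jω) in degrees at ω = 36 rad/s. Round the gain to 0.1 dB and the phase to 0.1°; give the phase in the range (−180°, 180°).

38.6 dB, 30.0°

At s = jω = j36:
zero (s+50): 50 + j36 → |·| = √(50²+36²) = √3796 ≈ 61.612, ∠ = arctan(36/50) ≈ 35.75°
pole (s+360): 360 + j36 → |·| = √(360²+36²) = √130896 ≈ 361.8, ∠ = arctan(36/360) ≈ 5.71°
|H| = 500 · 61.612 / 361.8 ≈ 85.146
Gain = 20 log₁₀(85.146) ≈ 38.60 dB
∠H = 35.75° − 5.71° = 30.04°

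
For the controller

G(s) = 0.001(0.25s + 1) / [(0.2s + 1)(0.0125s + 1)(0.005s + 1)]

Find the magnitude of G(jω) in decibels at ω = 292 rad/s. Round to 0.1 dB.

At ω = 292 rad/s:
zero (1 + j292·0.25) = 1 + j73 → |·| ≈ 73.007, ∠ ≈ 89.22°
pole (1 + j292·0.2) = 1 + j58.4 → |·| ≈ 58.409, ∠ ≈ 89.02°
pole (1 + j292·0.0125) = 1 + j3.65 → |·| ≈ 3.7845, ∠ ≈ 74.68°
pole (1 + j292·0.005) = 1 + j1.46 → |·| ≈ 1.7696, ∠ ≈ 55.59°
|G| = 0.001 · 73.007 / (58.409 · 3.7845 · 1.7696) ≈ 0.00018664
Gain = 20 log₁₀(0.00018664) ≈ -74.58 dB

-74.6 dB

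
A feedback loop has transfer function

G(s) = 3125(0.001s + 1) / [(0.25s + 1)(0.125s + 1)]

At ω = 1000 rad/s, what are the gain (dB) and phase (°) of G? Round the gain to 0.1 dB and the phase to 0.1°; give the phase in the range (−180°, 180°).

At ω = 1000 rad/s:
zero (1 + j1000·0.001) = 1 + j1 → |·| ≈ 1.4142, ∠ ≈ 45.00°
pole (1 + j1000·0.25) = 1 + j250 → |·| ≈ 250, ∠ ≈ 89.77°
pole (1 + j1000·0.125) = 1 + j125 → |·| ≈ 125, ∠ ≈ 89.54°
|G| = 3125 · 1.4142 / (250 · 125) ≈ 0.14142
Gain = 20 log₁₀(0.14142) ≈ -16.99 dB
∠G = (45.00°) − (89.77° + 89.54°) = -134.31°

-17.0 dB, -134.3°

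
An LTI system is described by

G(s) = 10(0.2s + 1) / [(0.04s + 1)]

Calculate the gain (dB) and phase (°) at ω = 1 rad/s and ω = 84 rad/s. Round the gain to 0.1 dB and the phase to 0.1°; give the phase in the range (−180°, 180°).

ω = 1: 20.2 dB, 9.0°; ω = 84: 33.6 dB, 13.2°

At ω = 1 rad/s:
zero (1 + j1·0.2) = 1 + j0.2 → |·| ≈ 1.0198, ∠ ≈ 11.31°
pole (1 + j1·0.04) = 1 + j0.04 → |·| ≈ 1.0008, ∠ ≈ 2.29°
|G| = 10 · 1.0198 / (1.0008) ≈ 10.19
Gain = 20 log₁₀(10.19) ≈ 20.16 dB
∠G = (11.31°) − (2.29°) = 9.02°

At ω = 84 rad/s:
zero (1 + j84·0.2) = 1 + j16.8 → |·| ≈ 16.83, ∠ ≈ 86.59°
pole (1 + j84·0.04) = 1 + j3.36 → |·| ≈ 3.5057, ∠ ≈ 73.43°
|G| = 10 · 16.83 / (3.5057) ≈ 48.008
Gain = 20 log₁₀(48.008) ≈ 33.63 dB
∠G = (86.59°) − (73.43°) = 13.16°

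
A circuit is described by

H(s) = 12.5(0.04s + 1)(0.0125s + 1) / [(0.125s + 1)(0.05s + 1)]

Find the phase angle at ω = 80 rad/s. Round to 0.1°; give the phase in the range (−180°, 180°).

-42.6°

At ω = 80 rad/s:
zero (1 + j80·0.04) = 1 + j3.2 → |·| ≈ 3.3526, ∠ ≈ 72.65°
zero (1 + j80·0.0125) = 1 + j1 → |·| ≈ 1.4142, ∠ ≈ 45.00°
pole (1 + j80·0.125) = 1 + j10 → |·| ≈ 10.05, ∠ ≈ 84.29°
pole (1 + j80·0.05) = 1 + j4 → |·| ≈ 4.1231, ∠ ≈ 75.96°
∠H = (72.65° + 45.00°) − (84.29° + 75.96°) = -42.60°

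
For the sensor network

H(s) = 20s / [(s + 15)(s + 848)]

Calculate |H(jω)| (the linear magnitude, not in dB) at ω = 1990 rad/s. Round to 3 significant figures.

0.00925

At s = jω = j1990:
zero at origin: s = j1990 → |·| = 1990, ∠ = 90.00°
pole (s+15): 15 + j1990 → |·| = √(15²+1990²) = √3960325 ≈ 1990.1, ∠ = arctan(1990/15) ≈ 89.57°
pole (s+848): 848 + j1990 → |·| = √(848²+1990²) = √4679204 ≈ 2163.1, ∠ = arctan(1990/848) ≈ 66.92°
|H| = 20 · 1990 / 4.3048e+06 ≈ 0.0092455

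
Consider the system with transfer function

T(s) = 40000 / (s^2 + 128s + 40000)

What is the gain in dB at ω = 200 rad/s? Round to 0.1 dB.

At s = jω = j200:
quadratic: (j200)² + 128·j200 + 40000 = 0 + j25600 → |·| ≈ 25600, ∠ ≈ 90.00°
|T| = 40000 / 25600 ≈ 1.5625
Gain = 20 log₁₀(1.5625) ≈ 3.88 dB

3.9 dB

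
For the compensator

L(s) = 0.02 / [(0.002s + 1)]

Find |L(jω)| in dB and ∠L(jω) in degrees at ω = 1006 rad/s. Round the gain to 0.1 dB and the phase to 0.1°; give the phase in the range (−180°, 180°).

-41.0 dB, -63.6°

At ω = 1006 rad/s:
pole (1 + j1006·0.002) = 1 + j2.012 → |·| ≈ 2.2468, ∠ ≈ 63.57°
|L| = 0.02 · 1 / (2.2468) ≈ 0.0089015
Gain = 20 log₁₀(0.0089015) ≈ -41.01 dB
∠L = (0°) − (63.57°) = -63.57°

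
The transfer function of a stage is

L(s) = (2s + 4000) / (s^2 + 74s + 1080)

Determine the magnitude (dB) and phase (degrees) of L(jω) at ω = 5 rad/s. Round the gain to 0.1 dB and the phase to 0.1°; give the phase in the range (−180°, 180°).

Substitute s = j5:
Numerator: 2(j5) + 4000 = 4000 + j10
Denominator: (j5)^2 + 74(j5) + 1080 = 1055 + j370
|N| = √(4000² + 10²) ≈ 4000, ∠N ≈ 0.14°
|D| = √(1055² + 370²) ≈ 1118, ∠D ≈ 19.33°
|L| = 4000 / 1118 ≈ 3.5778
Gain = 20 log₁₀(3.5778) ≈ 11.07 dB
∠L = 0.14° − 19.33° = -19.19°

11.1 dB, -19.2°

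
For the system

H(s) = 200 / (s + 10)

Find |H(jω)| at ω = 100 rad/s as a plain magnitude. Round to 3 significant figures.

1.99

At s = jω = j100:
pole (s+10): 10 + j100 → |·| = √(10²+100²) = √10100 ≈ 100.5, ∠ = arctan(100/10) ≈ 84.29°
|H| = 200 / 100.5 ≈ 1.99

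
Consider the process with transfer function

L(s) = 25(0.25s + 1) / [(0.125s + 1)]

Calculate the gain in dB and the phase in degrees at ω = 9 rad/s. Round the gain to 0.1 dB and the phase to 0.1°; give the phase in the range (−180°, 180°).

32.2 dB, 17.7°

At ω = 9 rad/s:
zero (1 + j9·0.25) = 1 + j2.25 → |·| ≈ 2.4622, ∠ ≈ 66.04°
pole (1 + j9·0.125) = 1 + j1.125 → |·| ≈ 1.5052, ∠ ≈ 48.37°
|L| = 25 · 2.4622 / (1.5052) ≈ 40.895
Gain = 20 log₁₀(40.895) ≈ 32.23 dB
∠L = (66.04°) − (48.37°) = 17.67°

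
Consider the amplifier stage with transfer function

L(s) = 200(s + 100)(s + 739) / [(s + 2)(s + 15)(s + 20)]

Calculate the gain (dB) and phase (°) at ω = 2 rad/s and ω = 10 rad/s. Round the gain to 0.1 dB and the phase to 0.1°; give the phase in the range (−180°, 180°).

At s = jω = j2:
zero (s+100): 100 + j2 → |·| = √(100²+2²) = √10004 ≈ 100.02, ∠ = arctan(2/100) ≈ 1.15°
zero (s+739): 739 + j2 → |·| = √(739²+2²) = √546125 ≈ 739, ∠ = arctan(2/739) ≈ 0.16°
pole (s+2): 2 + j2 → |·| = √(2²+2²) = √8 ≈ 2.8284, ∠ = arctan(2/2) ≈ 45.00°
pole (s+15): 15 + j2 → |·| = √(15²+2²) = √229 ≈ 15.133, ∠ = arctan(2/15) ≈ 7.59°
pole (s+20): 20 + j2 → |·| = √(20²+2²) = √404 ≈ 20.1, ∠ = arctan(2/20) ≈ 5.71°
|L| = 200 · 73915 / 860.32 ≈ 17183
Gain = 20 log₁₀(17183) ≈ 84.70 dB
∠L = 1.31° − 58.30° = -56.99°

At s = jω = j10:
zero (s+100): 100 + j10 → |·| = √(100²+10²) = √10100 ≈ 100.5, ∠ = arctan(10/100) ≈ 5.71°
zero (s+739): 739 + j10 → |·| = √(739²+10²) = √546221 ≈ 739.07, ∠ = arctan(10/739) ≈ 0.78°
pole (s+2): 2 + j10 → |·| = √(2²+10²) = √104 ≈ 10.198, ∠ = arctan(10/2) ≈ 78.69°
pole (s+15): 15 + j10 → |·| = √(15²+10²) = √325 ≈ 18.028, ∠ = arctan(10/15) ≈ 33.69°
pole (s+20): 20 + j10 → |·| = √(20²+10²) = √500 ≈ 22.361, ∠ = arctan(10/20) ≈ 26.57°
|L| = 200 · 74277 / 4111.1 ≈ 3613.5
Gain = 20 log₁₀(3613.5) ≈ 71.16 dB
∠L = 6.49° − 138.95° = -132.46°

ω = 2: 84.7 dB, -57.0°; ω = 10: 71.2 dB, -132.5°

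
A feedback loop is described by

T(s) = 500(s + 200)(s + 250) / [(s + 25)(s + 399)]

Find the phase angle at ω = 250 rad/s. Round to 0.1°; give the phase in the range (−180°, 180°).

-20.0°

At s = jω = j250:
zero (s+200): 200 + j250 → |·| = √(200²+250²) = √102500 ≈ 320.16, ∠ = arctan(250/200) ≈ 51.34°
zero (s+250): 250 + j250 → |·| = √(250²+250²) = √125000 ≈ 353.55, ∠ = arctan(250/250) ≈ 45.00°
pole (s+25): 25 + j250 → |·| = √(25²+250²) = √63125 ≈ 251.25, ∠ = arctan(250/25) ≈ 84.29°
pole (s+399): 399 + j250 → |·| = √(399²+250²) = √221701 ≈ 470.85, ∠ = arctan(250/399) ≈ 32.07°
∠T = 96.34° − 116.36° = -20.02°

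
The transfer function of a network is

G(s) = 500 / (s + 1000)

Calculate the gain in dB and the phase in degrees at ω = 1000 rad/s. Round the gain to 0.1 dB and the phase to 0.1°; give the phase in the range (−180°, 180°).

Substitute s = j1000:
Numerator: 500 = 500 + j0
Denominator: (j1000) + 1000 = 1000 + j1000
|N| = √(500² + 0²) ≈ 500, ∠N ≈ 0.00°
|D| = √(1000² + 1000²) ≈ 1414.2, ∠D ≈ 45.00°
|G| = 500 / 1414.2 ≈ 0.35356
Gain = 20 log₁₀(0.35356) ≈ -9.03 dB
∠G = 0.00° − 45.00° = -45.00°

-9.0 dB, -45.0°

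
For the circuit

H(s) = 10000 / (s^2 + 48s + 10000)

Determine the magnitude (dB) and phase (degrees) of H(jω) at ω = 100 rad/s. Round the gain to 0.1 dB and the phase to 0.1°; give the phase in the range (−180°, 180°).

6.4 dB, -90.0°

At s = jω = j100:
quadratic: (j100)² + 48·j100 + 10000 = 0 + j4800 → |·| ≈ 4800, ∠ ≈ 90.00°
|H| = 10000 / 4800 ≈ 2.0833
Gain = 20 log₁₀(2.0833) ≈ 6.38 dB
∠H = 0.00° − 90.00° = -90.00°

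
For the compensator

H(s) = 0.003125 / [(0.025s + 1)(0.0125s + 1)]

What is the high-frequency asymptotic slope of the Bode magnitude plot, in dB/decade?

Each pole contributes −20 dB/decade at high frequency; each zero contributes +20 dB/decade.
Net: 0 zero(s) − 2 pole(s) → -40 dB/decade.

-40 dB/decade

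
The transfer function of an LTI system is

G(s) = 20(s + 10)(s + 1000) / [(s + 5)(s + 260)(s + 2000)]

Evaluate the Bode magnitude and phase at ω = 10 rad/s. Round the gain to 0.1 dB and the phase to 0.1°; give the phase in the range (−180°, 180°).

At s = jω = j10:
zero (s+10): 10 + j10 → |·| = √(10²+10²) = √200 ≈ 14.142, ∠ = arctan(10/10) ≈ 45.00°
zero (s+1000): 1000 + j10 → |·| = √(1000²+10²) = √1000100 ≈ 1000, ∠ = arctan(10/1000) ≈ 0.57°
pole (s+5): 5 + j10 → |·| = √(5²+10²) = √125 ≈ 11.18, ∠ = arctan(10/5) ≈ 63.43°
pole (s+260): 260 + j10 → |·| = √(260²+10²) = √67700 ≈ 260.19, ∠ = arctan(10/260) ≈ 2.20°
pole (s+2000): 2000 + j10 → |·| = √(2000²+10²) = √4000100 ≈ 2000, ∠ = arctan(10/2000) ≈ 0.29°
|G| = 20 · 14142 / 5.8178e+06 ≈ 0.048616
Gain = 20 log₁₀(0.048616) ≈ -26.26 dB
∠G = 45.57° − 65.92° = -20.35°

-26.3 dB, -20.4°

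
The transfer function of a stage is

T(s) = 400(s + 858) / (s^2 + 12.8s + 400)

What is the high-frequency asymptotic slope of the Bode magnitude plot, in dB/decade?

Each pole contributes −20 dB/decade at high frequency; each zero contributes +20 dB/decade.
Net: 1 zero(s) − 2 pole(s) → -20 dB/decade.

-20 dB/decade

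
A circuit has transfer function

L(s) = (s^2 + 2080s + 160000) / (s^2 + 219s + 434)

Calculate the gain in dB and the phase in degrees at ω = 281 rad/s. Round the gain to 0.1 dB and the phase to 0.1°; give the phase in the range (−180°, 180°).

Substitute s = j281:
Numerator: (j281)^2 + 2080(j281) + 160000 = 81039 + j584480
Denominator: (j281)^2 + 219(j281) + 434 = -78527 + j61539
|N| = √(81039² + 584480²) ≈ 5.9007e+05, ∠N ≈ 82.11°
|D| = √(78527² + 61539²) ≈ 99767, ∠D ≈ 141.92°
|L| = 5.9007e+05 / 99767 ≈ 5.9145
Gain = 20 log₁₀(5.9145) ≈ 15.44 dB
∠L = 82.11° − 141.92° = -59.81°

15.4 dB, -59.8°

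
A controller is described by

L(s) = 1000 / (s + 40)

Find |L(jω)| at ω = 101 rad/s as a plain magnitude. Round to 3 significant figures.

9.21

At s = jω = j101:
pole (s+40): 40 + j101 → |·| = √(40²+101²) = √11801 ≈ 108.63, ∠ = arctan(101/40) ≈ 68.39°
|L| = 1000 / 108.63 ≈ 9.2056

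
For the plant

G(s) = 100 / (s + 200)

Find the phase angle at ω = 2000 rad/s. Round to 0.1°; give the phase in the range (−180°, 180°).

-84.3°

At s = jω = j2000:
pole (s+200): 200 + j2000 → |·| = √(200²+2000²) = √4040000 ≈ 2010, ∠ = arctan(2000/200) ≈ 84.29°
∠G = 0.00° − 84.29° = -84.29°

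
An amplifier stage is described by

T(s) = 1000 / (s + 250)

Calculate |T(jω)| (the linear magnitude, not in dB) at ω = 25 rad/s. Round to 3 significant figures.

At s = jω = j25:
pole (s+250): 250 + j25 → |·| = √(250²+25²) = √63125 ≈ 251.25, ∠ = arctan(25/250) ≈ 5.71°
|T| = 1000 / 251.25 ≈ 3.9801

3.98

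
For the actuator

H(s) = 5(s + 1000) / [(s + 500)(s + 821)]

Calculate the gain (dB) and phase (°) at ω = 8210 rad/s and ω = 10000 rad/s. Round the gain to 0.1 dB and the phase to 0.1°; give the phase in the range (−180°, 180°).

At s = jω = j8210:
zero (s+1000): 1000 + j8210 → |·| = √(1000²+8210²) = √68404100 ≈ 8270.7, ∠ = arctan(8210/1000) ≈ 83.06°
pole (s+500): 500 + j8210 → |·| = √(500²+8210²) = √67654100 ≈ 8225.2, ∠ = arctan(8210/500) ≈ 86.51°
pole (s+821): 821 + j8210 → |·| = √(821²+8210²) = √68078141 ≈ 8250.9, ∠ = arctan(8210/821) ≈ 84.29°
|H| = 5 · 8270.7 / 6.7865e+07 ≈ 0.00060935
Gain = 20 log₁₀(0.00060935) ≈ -64.30 dB
∠H = 83.06° − 170.80° = -87.74°

At s = jω = j10000:
zero (s+1000): 1000 + j10000 → |·| = √(1000²+10000²) = √101000000 ≈ 10050, ∠ = arctan(10000/1000) ≈ 84.29°
pole (s+500): 500 + j10000 → |·| = √(500²+10000²) = √100250000 ≈ 10012, ∠ = arctan(10000/500) ≈ 87.14°
pole (s+821): 821 + j10000 → |·| = √(821²+10000²) = √100674041 ≈ 10034, ∠ = arctan(10000/821) ≈ 85.31°
|H| = 5 · 10050 / 1.0046e+08 ≈ 0.0005002
Gain = 20 log₁₀(0.0005002) ≈ -66.02 dB
∠H = 84.29° − 172.45° = -88.16°

ω = 8210: -64.3 dB, -87.7°; ω = 10000: -66.0 dB, -88.2°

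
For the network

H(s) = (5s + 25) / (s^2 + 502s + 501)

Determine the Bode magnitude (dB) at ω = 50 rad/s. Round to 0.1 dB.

Substitute s = j50:
Numerator: 5(j50) + 25 = 25 + j250
Denominator: (j50)^2 + 502(j50) + 501 = -1999 + j25100
|N| = √(25² + 250²) ≈ 251.25, ∠N ≈ 84.29°
|D| = √(1999² + 25100²) ≈ 25179, ∠D ≈ 94.55°
|H| = 251.25 / 25179 ≈ 0.0099786
Gain = 20 log₁₀(0.0099786) ≈ -40.02 dB

-40.0 dB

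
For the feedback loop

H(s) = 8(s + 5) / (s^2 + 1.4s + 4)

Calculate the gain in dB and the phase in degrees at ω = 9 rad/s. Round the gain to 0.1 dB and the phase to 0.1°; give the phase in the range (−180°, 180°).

At s = jω = j9:
zero (s+5): 5 + j9 → |·| = √(5²+9²) = √106 ≈ 10.296, ∠ = arctan(9/5) ≈ 60.95°
quadratic: (j9)² + 1.4·j9 + 4 = -77 + j12.6 → |·| ≈ 78.024, ∠ ≈ 170.71°
|H| = 8 · 10.296 / 78.024 ≈ 1.0557
Gain = 20 log₁₀(1.0557) ≈ 0.47 dB
∠H = 60.95° − 170.71° = -109.76°

0.5 dB, -109.8°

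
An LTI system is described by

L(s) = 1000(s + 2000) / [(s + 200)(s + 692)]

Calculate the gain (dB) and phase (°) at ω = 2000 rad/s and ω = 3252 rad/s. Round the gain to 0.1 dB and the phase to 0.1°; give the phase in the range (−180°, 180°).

At s = jω = j2000:
zero (s+2000): 2000 + j2000 → |·| = √(2000²+2000²) = √8000000 ≈ 2828.4, ∠ = arctan(2000/2000) ≈ 45.00°
pole (s+200): 200 + j2000 → |·| = √(200²+2000²) = √4040000 ≈ 2010, ∠ = arctan(2000/200) ≈ 84.29°
pole (s+692): 692 + j2000 → |·| = √(692²+2000²) = √4478864 ≈ 2116.3, ∠ = arctan(2000/692) ≈ 70.91°
|L| = 1000 · 2828.4 / 4.2538e+06 ≈ 0.66491
Gain = 20 log₁₀(0.66491) ≈ -3.54 dB
∠L = 45.00° − 155.20° = -110.20°

At s = jω = j3252:
zero (s+2000): 2000 + j3252 → |·| = √(2000²+3252²) = √14575504 ≈ 3817.8, ∠ = arctan(3252/2000) ≈ 58.41°
pole (s+200): 200 + j3252 → |·| = √(200²+3252²) = √10615504 ≈ 3258.1, ∠ = arctan(3252/200) ≈ 86.48°
pole (s+692): 692 + j3252 → |·| = √(692²+3252²) = √11054368 ≈ 3324.8, ∠ = arctan(3252/692) ≈ 77.99°
|L| = 1000 · 3817.8 / 1.0833e+07 ≈ 0.35242
Gain = 20 log₁₀(0.35242) ≈ -9.06 dB
∠L = 58.41° − 164.47° = -106.06°

ω = 2000: -3.5 dB, -110.2°; ω = 3252: -9.1 dB, -106.1°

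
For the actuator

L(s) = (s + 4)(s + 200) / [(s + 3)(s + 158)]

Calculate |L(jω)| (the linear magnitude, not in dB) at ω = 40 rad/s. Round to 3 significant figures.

At s = jω = j40:
zero (s+4): 4 + j40 → |·| = √(4²+40²) = √1616 ≈ 40.2, ∠ = arctan(40/4) ≈ 84.29°
zero (s+200): 200 + j40 → |·| = √(200²+40²) = √41600 ≈ 203.96, ∠ = arctan(40/200) ≈ 11.31°
pole (s+3): 3 + j40 → |·| = √(3²+40²) = √1609 ≈ 40.112, ∠ = arctan(40/3) ≈ 85.71°
pole (s+158): 158 + j40 → |·| = √(158²+40²) = √26564 ≈ 162.98, ∠ = arctan(40/158) ≈ 14.21°
|L| = 1 · 8199.2 / 6537.5 ≈ 1.2542

1.25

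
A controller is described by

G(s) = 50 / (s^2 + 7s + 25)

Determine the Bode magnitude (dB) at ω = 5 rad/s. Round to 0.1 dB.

3.1 dB

At s = jω = j5:
quadratic: (j5)² + 7·j5 + 25 = 0 + j35 → |·| ≈ 35, ∠ ≈ 90.00°
|G| = 50 / 35 ≈ 1.4286
Gain = 20 log₁₀(1.4286) ≈ 3.10 dB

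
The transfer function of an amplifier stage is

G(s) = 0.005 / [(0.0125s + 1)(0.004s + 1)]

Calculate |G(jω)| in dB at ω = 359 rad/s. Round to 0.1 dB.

At ω = 359 rad/s:
pole (1 + j359·0.0125) = 1 + j4.4875 → |·| ≈ 4.5976, ∠ ≈ 77.44°
pole (1 + j359·0.004) = 1 + j1.436 → |·| ≈ 1.7499, ∠ ≈ 55.15°
|G| = 0.005 · 1 / (4.5976 · 1.7499) ≈ 0.00062148
Gain = 20 log₁₀(0.00062148) ≈ -64.13 dB

-64.1 dB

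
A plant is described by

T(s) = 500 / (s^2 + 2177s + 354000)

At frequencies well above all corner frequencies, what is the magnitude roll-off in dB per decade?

-40 dB/decade

Each pole contributes −20 dB/decade at high frequency; each zero contributes +20 dB/decade.
Net: 0 zero(s) − 2 pole(s) → -40 dB/decade.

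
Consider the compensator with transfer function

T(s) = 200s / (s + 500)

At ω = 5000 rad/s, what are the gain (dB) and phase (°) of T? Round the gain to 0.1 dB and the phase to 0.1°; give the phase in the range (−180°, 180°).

At s = jω = j5000:
zero at origin: s = j5000 → |·| = 5000, ∠ = 90.00°
pole (s+500): 500 + j5000 → |·| = √(500²+5000²) = √25250000 ≈ 5024.9, ∠ = arctan(5000/500) ≈ 84.29°
|T| = 200 · 5000 / 5024.9 ≈ 199.01
Gain = 20 log₁₀(199.01) ≈ 45.98 dB
∠T = 90.00° − 84.29° = 5.71°

46.0 dB, 5.7°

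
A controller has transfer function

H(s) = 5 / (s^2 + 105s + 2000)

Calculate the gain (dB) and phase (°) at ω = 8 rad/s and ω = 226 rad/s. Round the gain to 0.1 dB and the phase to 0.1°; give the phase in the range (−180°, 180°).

Substitute s = j8:
Numerator: 5 = 5 + j0
Denominator: (j8)^2 + 105(j8) + 2000 = 1936 + j840
|N| = √(5² + 0²) ≈ 5, ∠N ≈ 0.00°
|D| = √(1936² + 840²) ≈ 2110.4, ∠D ≈ 23.46°
|H| = 5 / 2110.4 ≈ 0.0023692
Gain = 20 log₁₀(0.0023692) ≈ -52.51 dB
∠H = 0.00° − 23.46° = -23.46°

Substitute s = j226:
Numerator: 5 = 5 + j0
Denominator: (j226)^2 + 105(j226) + 2000 = -49076 + j23730
|N| = √(5² + 0²) ≈ 5, ∠N ≈ 0.00°
|D| = √(49076² + 23730²) ≈ 54512, ∠D ≈ 154.19°
|H| = 5 / 54512 ≈ 9.1723e-05
Gain = 20 log₁₀(9.1723e-05) ≈ -80.75 dB
∠H = 0.00° − 154.19° = -154.19°

ω = 8: -52.5 dB, -23.5°; ω = 226: -80.8 dB, -154.2°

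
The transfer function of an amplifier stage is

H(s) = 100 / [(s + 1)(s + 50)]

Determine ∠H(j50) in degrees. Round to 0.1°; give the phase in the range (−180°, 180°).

At s = jω = j50:
pole (s+1): 1 + j50 → |·| = √(1²+50²) = √2501 ≈ 50.01, ∠ = arctan(50/1) ≈ 88.85°
pole (s+50): 50 + j50 → |·| = √(50²+50²) = √5000 ≈ 70.711, ∠ = arctan(50/50) ≈ 45.00°
∠H = 0.00° − 133.85° = -133.85°

-133.9°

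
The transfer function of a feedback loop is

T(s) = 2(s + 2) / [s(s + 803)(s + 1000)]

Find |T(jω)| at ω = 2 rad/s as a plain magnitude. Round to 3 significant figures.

At s = jω = j2:
zero (s+2): 2 + j2 → |·| = √(2²+2²) = √8 ≈ 2.8284, ∠ = arctan(2/2) ≈ 45.00°
pole (s+803): 803 + j2 → |·| = √(803²+2²) = √644813 ≈ 803, ∠ = arctan(2/803) ≈ 0.14°
pole (s+1000): 1000 + j2 → |·| = √(1000²+2²) = √1000004 ≈ 1000, ∠ = arctan(2/1000) ≈ 0.11°
pole at origin: |s| = 2, ∠ = 90.00° (in denominator)
|T| = 2 · 2.8284 / 1.606e+06 ≈ 3.5223e-06

3.52e-06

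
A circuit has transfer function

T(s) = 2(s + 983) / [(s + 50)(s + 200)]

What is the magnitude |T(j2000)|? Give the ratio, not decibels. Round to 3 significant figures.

At s = jω = j2000:
zero (s+983): 983 + j2000 → |·| = √(983²+2000²) = √4966289 ≈ 2228.5, ∠ = arctan(2000/983) ≈ 63.83°
pole (s+50): 50 + j2000 → |·| = √(50²+2000²) = √4002500 ≈ 2000.6, ∠ = arctan(2000/50) ≈ 88.57°
pole (s+200): 200 + j2000 → |·| = √(200²+2000²) = √4040000 ≈ 2010, ∠ = arctan(2000/200) ≈ 84.29°
|T| = 2 · 2228.5 / 4.0212e+06 ≈ 0.0011084

0.00111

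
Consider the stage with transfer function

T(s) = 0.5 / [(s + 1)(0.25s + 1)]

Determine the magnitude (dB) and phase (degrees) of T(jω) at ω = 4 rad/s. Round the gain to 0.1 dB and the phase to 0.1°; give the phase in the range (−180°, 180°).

At ω = 4 rad/s:
pole (1 + j4·1) = 1 + j4 → |·| ≈ 4.1231, ∠ ≈ 75.96°
pole (1 + j4·0.25) = 1 + j1 → |·| ≈ 1.4142, ∠ ≈ 45.00°
|T| = 0.5 · 1 / (4.1231 · 1.4142) ≈ 0.08575
Gain = 20 log₁₀(0.08575) ≈ -21.34 dB
∠T = (0°) − (75.96° + 45.00°) = -120.96°

-21.3 dB, -121.0°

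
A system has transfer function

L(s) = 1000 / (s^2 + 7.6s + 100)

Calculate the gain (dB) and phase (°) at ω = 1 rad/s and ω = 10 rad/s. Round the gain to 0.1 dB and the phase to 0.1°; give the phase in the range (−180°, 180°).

At s = jω = j1:
quadratic: (j1)² + 7.6·j1 + 100 = 99 + j7.6 → |·| ≈ 99.291, ∠ ≈ 4.39°
|L| = 1000 / 99.291 ≈ 10.071
Gain = 20 log₁₀(10.071) ≈ 20.06 dB
∠L = 0.00° − 4.39° = -4.39°

At s = jω = j10:
quadratic: (j10)² + 7.6·j10 + 100 = 0 + j76 → |·| ≈ 76, ∠ ≈ 90.00°
|L| = 1000 / 76 ≈ 13.158
Gain = 20 log₁₀(13.158) ≈ 22.38 dB
∠L = 0.00° − 90.00° = -90.00°

ω = 1: 20.1 dB, -4.4°; ω = 10: 22.4 dB, -90.0°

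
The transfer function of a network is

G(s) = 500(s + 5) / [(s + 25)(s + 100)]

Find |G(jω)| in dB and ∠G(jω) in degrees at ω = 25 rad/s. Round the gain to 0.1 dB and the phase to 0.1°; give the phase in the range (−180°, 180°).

At s = jω = j25:
zero (s+5): 5 + j25 → |·| = √(5²+25²) = √650 ≈ 25.495, ∠ = arctan(25/5) ≈ 78.69°
pole (s+25): 25 + j25 → |·| = √(25²+25²) = √1250 ≈ 35.355, ∠ = arctan(25/25) ≈ 45.00°
pole (s+100): 100 + j25 → |·| = √(100²+25²) = √10625 ≈ 103.08, ∠ = arctan(25/100) ≈ 14.04°
|G| = 500 · 25.495 / 3644.4 ≈ 3.4978
Gain = 20 log₁₀(3.4978) ≈ 10.88 dB
∠G = 78.69° − 59.04° = 19.65°

10.9 dB, 19.7°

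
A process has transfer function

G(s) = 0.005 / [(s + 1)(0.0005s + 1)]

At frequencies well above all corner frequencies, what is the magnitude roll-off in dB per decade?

-40 dB/decade

Each pole contributes −20 dB/decade at high frequency; each zero contributes +20 dB/decade.
Net: 0 zero(s) − 2 pole(s) → -40 dB/decade.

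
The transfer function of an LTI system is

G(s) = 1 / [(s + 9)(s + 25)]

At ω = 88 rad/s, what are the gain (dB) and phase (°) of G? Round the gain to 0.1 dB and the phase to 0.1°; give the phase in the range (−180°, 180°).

-78.2 dB, -158.3°

At s = jω = j88:
pole (s+9): 9 + j88 → |·| = √(9²+88²) = √7825 ≈ 88.459, ∠ = arctan(88/9) ≈ 84.16°
pole (s+25): 25 + j88 → |·| = √(25²+88²) = √8369 ≈ 91.482, ∠ = arctan(88/25) ≈ 74.14°
|G| = 1 / 8092.4 ≈ 0.00012357
Gain = 20 log₁₀(0.00012357) ≈ -78.16 dB
∠G = 0.00° − 158.30° = -158.30°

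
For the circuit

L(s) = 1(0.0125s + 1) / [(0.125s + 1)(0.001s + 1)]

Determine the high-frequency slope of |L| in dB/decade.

-20 dB/decade

Each pole contributes −20 dB/decade at high frequency; each zero contributes +20 dB/decade.
Net: 1 zero(s) − 2 pole(s) → -20 dB/decade.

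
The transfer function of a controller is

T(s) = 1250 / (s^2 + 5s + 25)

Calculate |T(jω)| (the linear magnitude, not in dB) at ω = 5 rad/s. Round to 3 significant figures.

50.0

At s = jω = j5:
quadratic: (j5)² + 5·j5 + 25 = 0 + j25 → |·| ≈ 25, ∠ ≈ 90.00°
|T| = 1250 / 25 ≈ 50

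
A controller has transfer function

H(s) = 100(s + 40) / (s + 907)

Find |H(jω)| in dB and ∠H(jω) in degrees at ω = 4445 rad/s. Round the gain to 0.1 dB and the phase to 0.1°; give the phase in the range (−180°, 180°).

At s = jω = j4445:
zero (s+40): 40 + j4445 → |·| = √(40²+4445²) = √19759625 ≈ 4445.2, ∠ = arctan(4445/40) ≈ 89.48°
pole (s+907): 907 + j4445 → |·| = √(907²+4445²) = √20580674 ≈ 4536.6, ∠ = arctan(4445/907) ≈ 78.47°
|H| = 100 · 4445.2 / 4536.6 ≈ 97.985
Gain = 20 log₁₀(97.985) ≈ 39.82 dB
∠H = 89.48° − 78.47° = 11.01°

39.8 dB, 11.0°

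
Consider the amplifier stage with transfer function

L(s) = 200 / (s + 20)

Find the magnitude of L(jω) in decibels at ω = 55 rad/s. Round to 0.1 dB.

At s = jω = j55:
pole (s+20): 20 + j55 → |·| = √(20²+55²) = √3425 ≈ 58.523, ∠ = arctan(55/20) ≈ 70.02°
|L| = 200 / 58.523 ≈ 3.4175
Gain = 20 log₁₀(3.4175) ≈ 10.67 dB

10.7 dB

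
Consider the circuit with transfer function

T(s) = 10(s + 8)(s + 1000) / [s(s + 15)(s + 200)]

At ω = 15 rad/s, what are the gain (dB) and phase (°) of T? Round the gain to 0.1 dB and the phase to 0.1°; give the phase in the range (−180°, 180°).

At s = jω = j15:
zero (s+8): 8 + j15 → |·| = √(8²+15²) = √289 ≈ 17, ∠ = arctan(15/8) ≈ 61.93°
zero (s+1000): 1000 + j15 → |·| = √(1000²+15²) = √1000225 ≈ 1000.1, ∠ = arctan(15/1000) ≈ 0.86°
pole (s+15): 15 + j15 → |·| = √(15²+15²) = √450 ≈ 21.213, ∠ = arctan(15/15) ≈ 45.00°
pole (s+200): 200 + j15 → |·| = √(200²+15²) = √40225 ≈ 200.56, ∠ = arctan(15/200) ≈ 4.29°
pole at origin: |s| = 15, ∠ = 90.00° (in denominator)
|T| = 10 · 17002 / 63817 ≈ 2.6642
Gain = 20 log₁₀(2.6642) ≈ 8.51 dB
∠T = 62.79° − 139.29° = -76.50°

8.5 dB, -76.5°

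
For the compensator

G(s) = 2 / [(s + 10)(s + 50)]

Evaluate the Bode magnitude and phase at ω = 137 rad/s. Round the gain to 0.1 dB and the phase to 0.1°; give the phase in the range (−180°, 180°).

-80.0 dB, -155.8°

At s = jω = j137:
pole (s+10): 10 + j137 → |·| = √(10²+137²) = √18869 ≈ 137.36, ∠ = arctan(137/10) ≈ 85.83°
pole (s+50): 50 + j137 → |·| = √(50²+137²) = √21269 ≈ 145.84, ∠ = arctan(137/50) ≈ 69.95°
|G| = 2 / 20033 ≈ 9.9835e-05
Gain = 20 log₁₀(9.9835e-05) ≈ -80.01 dB
∠G = 0.00° − 155.78° = -155.78°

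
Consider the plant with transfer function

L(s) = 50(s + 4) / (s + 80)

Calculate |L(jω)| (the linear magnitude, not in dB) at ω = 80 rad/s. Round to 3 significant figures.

At s = jω = j80:
zero (s+4): 4 + j80 → |·| = √(4²+80²) = √6416 ≈ 80.1, ∠ = arctan(80/4) ≈ 87.14°
pole (s+80): 80 + j80 → |·| = √(80²+80²) = √12800 ≈ 113.14, ∠ = arctan(80/80) ≈ 45.00°
|L| = 50 · 80.1 / 113.14 ≈ 35.399

35.4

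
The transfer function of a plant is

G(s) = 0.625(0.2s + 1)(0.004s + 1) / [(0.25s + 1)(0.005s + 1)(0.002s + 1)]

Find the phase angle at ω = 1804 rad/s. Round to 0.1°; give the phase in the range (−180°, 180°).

-76.1°

At ω = 1804 rad/s:
zero (1 + j1804·0.2) = 1 + j360.8 → |·| ≈ 360.8, ∠ ≈ 89.84°
zero (1 + j1804·0.004) = 1 + j7.216 → |·| ≈ 7.285, ∠ ≈ 82.11°
pole (1 + j1804·0.25) = 1 + j451 → |·| ≈ 451, ∠ ≈ 89.87°
pole (1 + j1804·0.005) = 1 + j9.02 → |·| ≈ 9.0753, ∠ ≈ 83.67°
pole (1 + j1804·0.002) = 1 + j3.608 → |·| ≈ 3.744, ∠ ≈ 74.51°
∠G = (89.84° + 82.11°) − (89.87° + 83.67° + 74.51°) = -76.10°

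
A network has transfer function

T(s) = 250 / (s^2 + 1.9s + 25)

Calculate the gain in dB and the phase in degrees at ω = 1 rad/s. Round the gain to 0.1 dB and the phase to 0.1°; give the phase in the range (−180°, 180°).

At s = jω = j1:
quadratic: (j1)² + 1.9·j1 + 25 = 24 + j1.9 → |·| ≈ 24.075, ∠ ≈ 4.53°
|T| = 250 / 24.075 ≈ 10.384
Gain = 20 log₁₀(10.384) ≈ 20.33 dB
∠T = 0.00° − 4.53° = -4.53°

20.3 dB, -4.5°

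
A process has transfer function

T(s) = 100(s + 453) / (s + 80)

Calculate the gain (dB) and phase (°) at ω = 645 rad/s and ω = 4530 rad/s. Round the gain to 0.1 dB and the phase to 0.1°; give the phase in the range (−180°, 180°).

At s = jω = j645:
zero (s+453): 453 + j645 → |·| = √(453²+645²) = √621234 ≈ 788.18, ∠ = arctan(645/453) ≈ 54.92°
pole (s+80): 80 + j645 → |·| = √(80²+645²) = √422425 ≈ 649.94, ∠ = arctan(645/80) ≈ 82.93°
|T| = 100 · 788.18 / 649.94 ≈ 121.27
Gain = 20 log₁₀(121.27) ≈ 41.68 dB
∠T = 54.92° − 82.93° = -28.01°

At s = jω = j4530:
zero (s+453): 453 + j4530 → |·| = √(453²+4530²) = √20726109 ≈ 4552.6, ∠ = arctan(4530/453) ≈ 84.29°
pole (s+80): 80 + j4530 → |·| = √(80²+4530²) = √20527300 ≈ 4530.7, ∠ = arctan(4530/80) ≈ 88.99°
|T| = 100 · 4552.6 / 4530.7 ≈ 100.48
Gain = 20 log₁₀(100.48) ≈ 40.04 dB
∠T = 84.29° − 88.99° = -4.70°

ω = 645: 41.7 dB, -28.0°; ω = 4530: 40.0 dB, -4.7°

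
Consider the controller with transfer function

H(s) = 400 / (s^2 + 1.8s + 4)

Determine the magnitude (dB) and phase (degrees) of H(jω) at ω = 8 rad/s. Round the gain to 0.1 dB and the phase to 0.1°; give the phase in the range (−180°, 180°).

16.2 dB, -166.5°

At s = jω = j8:
quadratic: (j8)² + 1.8·j8 + 4 = -60 + j14.4 → |·| ≈ 61.704, ∠ ≈ 166.50°
|H| = 400 / 61.704 ≈ 6.4826
Gain = 20 log₁₀(6.4826) ≈ 16.23 dB
∠H = 0.00° − 166.50° = -166.50°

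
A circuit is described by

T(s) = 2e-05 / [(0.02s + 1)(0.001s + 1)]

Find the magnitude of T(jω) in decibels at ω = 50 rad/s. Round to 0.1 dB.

-97.0 dB

At ω = 50 rad/s:
pole (1 + j50·0.02) = 1 + j1 → |·| ≈ 1.4142, ∠ ≈ 45.00°
pole (1 + j50·0.001) = 1 + j0.05 → |·| ≈ 1.0012, ∠ ≈ 2.86°
|T| = 2e-05 · 1 / (1.4142 · 1.0012) ≈ 1.4125e-05
Gain = 20 log₁₀(1.4125e-05) ≈ -97.00 dB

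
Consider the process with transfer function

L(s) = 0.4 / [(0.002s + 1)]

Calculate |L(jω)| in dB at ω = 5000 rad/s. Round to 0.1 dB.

At ω = 5000 rad/s:
pole (1 + j5000·0.002) = 1 + j10 → |·| ≈ 10.05, ∠ ≈ 84.29°
|L| = 0.4 · 1 / (10.05) ≈ 0.039801
Gain = 20 log₁₀(0.039801) ≈ -28.00 dB

-28.0 dB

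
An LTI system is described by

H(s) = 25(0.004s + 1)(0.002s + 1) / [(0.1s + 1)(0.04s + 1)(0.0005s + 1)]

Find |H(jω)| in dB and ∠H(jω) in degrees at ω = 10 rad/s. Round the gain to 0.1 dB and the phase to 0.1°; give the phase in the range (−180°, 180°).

24.3 dB, -63.7°

At ω = 10 rad/s:
zero (1 + j10·0.004) = 1 + j0.04 → |·| ≈ 1.0008, ∠ ≈ 2.29°
zero (1 + j10·0.002) = 1 + j0.02 → |·| ≈ 1.0002, ∠ ≈ 1.15°
pole (1 + j10·0.1) = 1 + j1 → |·| ≈ 1.4142, ∠ ≈ 45.00°
pole (1 + j10·0.04) = 1 + j0.4 → |·| ≈ 1.077, ∠ ≈ 21.80°
pole (1 + j10·0.0005) = 1 + j0.005 → |·| ≈ 1, ∠ ≈ 0.29°
|H| = 25 · 1.0008 · 1.0002 / (1.4142 · 1.077 · 1) ≈ 16.43
Gain = 20 log₁₀(16.43) ≈ 24.31 dB
∠H = (2.29° + 1.15°) − (45.00° + 21.80° + 0.29°) = -63.65°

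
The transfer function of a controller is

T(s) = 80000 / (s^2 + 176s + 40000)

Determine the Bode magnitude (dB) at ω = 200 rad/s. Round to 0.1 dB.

At s = jω = j200:
quadratic: (j200)² + 176·j200 + 40000 = 0 + j35200 → |·| ≈ 35200, ∠ ≈ 90.00°
|T| = 80000 / 35200 ≈ 2.2727
Gain = 20 log₁₀(2.2727) ≈ 7.13 dB

7.1 dB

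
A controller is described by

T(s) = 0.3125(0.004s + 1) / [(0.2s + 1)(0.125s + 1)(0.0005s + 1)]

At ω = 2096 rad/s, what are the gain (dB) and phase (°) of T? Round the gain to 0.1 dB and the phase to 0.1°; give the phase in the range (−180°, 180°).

At ω = 2096 rad/s:
zero (1 + j2096·0.004) = 1 + j8.384 → |·| ≈ 8.4434, ∠ ≈ 83.20°
pole (1 + j2096·0.2) = 1 + j419.2 → |·| ≈ 419.2, ∠ ≈ 89.86°
pole (1 + j2096·0.125) = 1 + j262 → |·| ≈ 262, ∠ ≈ 89.78°
pole (1 + j2096·0.0005) = 1 + j1.048 → |·| ≈ 1.4486, ∠ ≈ 46.34°
|T| = 0.3125 · 8.4434 / (419.2 · 262 · 1.4486) ≈ 1.6584e-05
Gain = 20 log₁₀(1.6584e-05) ≈ -95.61 dB
∠T = (83.20°) − (89.86° + 89.78° + 46.34°) = -142.78°

-95.6 dB, -142.8°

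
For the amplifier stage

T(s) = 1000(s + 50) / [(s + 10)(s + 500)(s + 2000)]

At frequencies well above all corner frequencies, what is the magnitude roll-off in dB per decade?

-40 dB/decade

Each pole contributes −20 dB/decade at high frequency; each zero contributes +20 dB/decade.
Net: 1 zero(s) − 3 pole(s) → -40 dB/decade.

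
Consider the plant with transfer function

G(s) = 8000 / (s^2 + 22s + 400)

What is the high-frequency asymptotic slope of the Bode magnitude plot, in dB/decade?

Each pole contributes −20 dB/decade at high frequency; each zero contributes +20 dB/decade.
Net: 0 zero(s) − 2 pole(s) → -40 dB/decade.

-40 dB/decade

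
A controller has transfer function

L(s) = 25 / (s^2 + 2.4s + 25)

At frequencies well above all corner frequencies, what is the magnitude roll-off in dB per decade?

Each pole contributes −20 dB/decade at high frequency; each zero contributes +20 dB/decade.
Net: 0 zero(s) − 2 pole(s) → -40 dB/decade.

-40 dB/decade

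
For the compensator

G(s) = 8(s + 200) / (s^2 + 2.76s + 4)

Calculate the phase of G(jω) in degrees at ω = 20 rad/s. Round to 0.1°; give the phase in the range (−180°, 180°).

At s = jω = j20:
zero (s+200): 200 + j20 → |·| = √(200²+20²) = √40400 ≈ 201, ∠ = arctan(20/200) ≈ 5.71°
quadratic: (j20)² + 2.76·j20 + 4 = -396 + j55.2 → |·| ≈ 399.83, ∠ ≈ 172.06°
∠G = 5.71° − 172.06° = -166.35°

-166.4°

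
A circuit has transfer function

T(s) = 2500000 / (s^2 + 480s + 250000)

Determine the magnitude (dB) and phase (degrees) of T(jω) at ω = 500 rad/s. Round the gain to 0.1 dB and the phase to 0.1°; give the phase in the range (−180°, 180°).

20.4 dB, -90.0°

At s = jω = j500:
quadratic: (j500)² + 480·j500 + 250000 = 0 + j240000 → |·| ≈ 2.4e+05, ∠ ≈ 90.00°
|T| = 2500000 / 2.4e+05 ≈ 10.417
Gain = 20 log₁₀(10.417) ≈ 20.35 dB
∠T = 0.00° − 90.00° = -90.00°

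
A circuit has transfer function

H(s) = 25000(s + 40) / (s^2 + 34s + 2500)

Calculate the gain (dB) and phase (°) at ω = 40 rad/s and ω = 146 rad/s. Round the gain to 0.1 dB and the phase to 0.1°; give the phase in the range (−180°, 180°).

ω = 40: 58.8 dB, -11.5°; ω = 146: 45.8 dB, -90.5°

At s = jω = j40:
zero (s+40): 40 + j40 → |·| = √(40²+40²) = √3200 ≈ 56.569, ∠ = arctan(40/40) ≈ 45.00°
quadratic: (j40)² + 34·j40 + 2500 = 900 + j1360 → |·| ≈ 1630.8, ∠ ≈ 56.50°
|H| = 25000 · 56.569 / 1630.8 ≈ 867.2
Gain = 20 log₁₀(867.2) ≈ 58.76 dB
∠H = 45.00° − 56.50° = -11.50°

At s = jω = j146:
zero (s+40): 40 + j146 → |·| = √(40²+146²) = √22916 ≈ 151.38, ∠ = arctan(146/40) ≈ 74.68°
quadratic: (j146)² + 34·j146 + 2500 = -18816 + j4964 → |·| ≈ 19460, ∠ ≈ 165.22°
|H| = 25000 · 151.38 / 19460 ≈ 194.48
Gain = 20 log₁₀(194.48) ≈ 45.78 dB
∠H = 74.68° − 165.22° = -90.54°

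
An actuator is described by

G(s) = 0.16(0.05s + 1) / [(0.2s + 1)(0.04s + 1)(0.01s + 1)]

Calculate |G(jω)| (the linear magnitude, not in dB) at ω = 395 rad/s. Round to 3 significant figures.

0.000621

At ω = 395 rad/s:
zero (1 + j395·0.05) = 1 + j19.75 → |·| ≈ 19.775, ∠ ≈ 87.10°
pole (1 + j395·0.2) = 1 + j79 → |·| ≈ 79.006, ∠ ≈ 89.27°
pole (1 + j395·0.04) = 1 + j15.8 → |·| ≈ 15.832, ∠ ≈ 86.38°
pole (1 + j395·0.01) = 1 + j3.95 → |·| ≈ 4.0746, ∠ ≈ 75.79°
|G| = 0.16 · 19.775 / (79.006 · 15.832 · 4.0746) ≈ 0.00062081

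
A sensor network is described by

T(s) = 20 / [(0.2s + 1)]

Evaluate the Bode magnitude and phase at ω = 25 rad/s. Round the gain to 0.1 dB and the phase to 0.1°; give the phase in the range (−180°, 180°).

At ω = 25 rad/s:
pole (1 + j25·0.2) = 1 + j5 → |·| ≈ 5.099, ∠ ≈ 78.69°
|T| = 20 · 1 / (5.099) ≈ 3.9223
Gain = 20 log₁₀(3.9223) ≈ 11.87 dB
∠T = (0°) − (78.69°) = -78.69°

11.9 dB, -78.7°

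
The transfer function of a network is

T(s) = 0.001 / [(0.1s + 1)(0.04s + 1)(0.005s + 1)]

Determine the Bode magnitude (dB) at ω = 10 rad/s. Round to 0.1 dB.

-63.7 dB

At ω = 10 rad/s:
pole (1 + j10·0.1) = 1 + j1 → |·| ≈ 1.4142, ∠ ≈ 45.00°
pole (1 + j10·0.04) = 1 + j0.4 → |·| ≈ 1.077, ∠ ≈ 21.80°
pole (1 + j10·0.005) = 1 + j0.05 → |·| ≈ 1.0012, ∠ ≈ 2.86°
|T| = 0.001 · 1 / (1.4142 · 1.077 · 1.0012) ≈ 0.00065577
Gain = 20 log₁₀(0.00065577) ≈ -63.66 dB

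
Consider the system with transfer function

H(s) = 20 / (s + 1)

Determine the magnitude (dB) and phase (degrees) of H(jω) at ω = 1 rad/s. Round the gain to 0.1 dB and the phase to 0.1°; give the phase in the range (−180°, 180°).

23.0 dB, -45.0°

At s = jω = j1:
pole (s+1): 1 + j1 → |·| = √(1²+1²) = √2 ≈ 1.4142, ∠ = arctan(1/1) ≈ 45.00°
|H| = 20 / 1.4142 ≈ 14.142
Gain = 20 log₁₀(14.142) ≈ 23.01 dB
∠H = 0.00° − 45.00° = -45.00°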